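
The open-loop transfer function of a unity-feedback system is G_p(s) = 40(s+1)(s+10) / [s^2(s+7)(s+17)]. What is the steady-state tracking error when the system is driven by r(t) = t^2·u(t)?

0.595

The open loop has two poles at the origin → type 2 system.
K_a = lim_{s→0} s^2·G_p(s) = 40·1·10 / (7·17) = 400/119.
r(t) = t^2 gives R(s) = 2/s^3.
e_ss = 2/K_a = 2/(400/119) = 0.595.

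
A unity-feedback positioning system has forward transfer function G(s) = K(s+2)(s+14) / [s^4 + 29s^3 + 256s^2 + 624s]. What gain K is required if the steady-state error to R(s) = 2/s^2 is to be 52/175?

150

Lowest-order denominator term is 624s, so the open loop has 1 pole at the origin → type 1 system.
K_v = lim_{s→0} s·G(s) = K·2·14 / 624 = (7/156)·K.
e_ss = 2/K_v = 52/175 ⇒ K_v = 175/26 ⇒ K = (175/26)/(7/156) = 150.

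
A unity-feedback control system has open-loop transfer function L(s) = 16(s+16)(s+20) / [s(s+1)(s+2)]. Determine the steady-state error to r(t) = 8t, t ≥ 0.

System type = 1 (one pole at s=0).
K_v = lim_{s→0} s·L(s) = 16·16·20 / (1·2) = 2560.
e_ss = 8/K_v = 8/2560 = 1/320.

1/320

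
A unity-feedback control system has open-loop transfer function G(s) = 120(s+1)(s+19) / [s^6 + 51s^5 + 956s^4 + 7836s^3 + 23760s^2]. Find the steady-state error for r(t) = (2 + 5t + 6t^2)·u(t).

2376/19

Lowest-order denominator term is 23760s^2, so the open loop has 2 poles at the origin → type 2 system. Taking each input component in turn:
  • 2: tracked with zero error.
  • 5t: tracked with zero error.
  • 6t^2: e_ss = 12/K_a with K_a=19/198 → 2376/19.
Total e_ss = 2376/19.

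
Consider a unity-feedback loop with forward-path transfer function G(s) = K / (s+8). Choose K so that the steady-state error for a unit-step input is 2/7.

G(s) has no factors of s in the denominator, so the system is type 0.
K_p = lim_{s→0} G(s) = K / (8) = 0.125·K.
e_ss = 1/(1 + K_p) = 2/7 ⇒ 1 + 0.125·K = 3.5 ⇒ K = 20.

20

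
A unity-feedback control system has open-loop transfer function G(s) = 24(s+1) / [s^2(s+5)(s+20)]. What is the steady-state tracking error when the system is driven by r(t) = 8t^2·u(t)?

Two free integrators in G(s): this is a type 2 system.
K_a = lim_{s→0} s^2·G(s) = 24·1 / (5·20) = 0.24.
r(t) = 8t^2 gives R(s) = 16/s^3.
e_ss = 16/K_a = 16/0.24 = 200/3.

200/3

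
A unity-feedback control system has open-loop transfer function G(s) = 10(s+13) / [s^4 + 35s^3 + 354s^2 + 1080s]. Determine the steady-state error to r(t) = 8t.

The denominator has no term below 1080s — 1 pole at s=0, type 1.
K_v = lim_{s→0} s·G(s) = 10·13 / 1080 = 13/108.
e_ss = 8/K_v = 8/(13/108) = 864/13.

864/13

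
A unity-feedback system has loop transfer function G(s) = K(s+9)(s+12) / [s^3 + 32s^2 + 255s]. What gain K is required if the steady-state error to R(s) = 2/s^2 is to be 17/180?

50

Factoring s from the denominator leaves a polynomial with constant term 255, so the system is type 1.
K_v = lim_{s→0} s·G(s) = K·9·12 / 255 = (36/85)·K.
e_ss = 2/K_v = 17/180 ⇒ K_v = 360/17 ⇒ K = (360/17)/(36/85) = 50.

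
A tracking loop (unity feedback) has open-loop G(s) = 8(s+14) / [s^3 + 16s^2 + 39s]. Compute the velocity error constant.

Lowest-order denominator term is 39s, so the open loop has 1 pole at the origin → type 1 system.
K_v = lim_{s→0} s·G(s) = 8·14 / 39 = 112/39.

112/39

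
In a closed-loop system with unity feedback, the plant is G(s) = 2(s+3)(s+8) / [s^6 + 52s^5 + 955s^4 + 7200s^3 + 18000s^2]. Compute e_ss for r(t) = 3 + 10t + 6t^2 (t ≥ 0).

4500

Factoring s^2 from the denominator leaves a polynomial with constant term 18000, so the system is type 2. Taking each input component in turn:
  • 3: tracked with zero error.
  • 10t: tracked with zero error.
  • 6t^2: e_ss = 12/K_a with K_a=1/375 → 4500.
Total e_ss = 4500.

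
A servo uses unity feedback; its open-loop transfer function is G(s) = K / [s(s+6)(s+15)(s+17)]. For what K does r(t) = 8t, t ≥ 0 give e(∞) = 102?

G(s) has one factor of s in the denominator, so the system is type 1.
K_v = lim_{s→0} s·G(s) = K / (6·15·17) = (1/1530)·K.
e_ss = 8/K_v = 102 ⇒ K_v = 4/51 ⇒ K = (4/51)/(1/1530) = 120.

120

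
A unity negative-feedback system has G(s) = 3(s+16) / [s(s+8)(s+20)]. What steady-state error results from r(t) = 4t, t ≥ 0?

The open loop has one pole at the origin → type 1 system.
K_v = lim_{s→0} s·G(s) = 3·16 / (8·20) = 0.3.
e_ss = 4/K_v = 4/0.3 = 40/3.

40/3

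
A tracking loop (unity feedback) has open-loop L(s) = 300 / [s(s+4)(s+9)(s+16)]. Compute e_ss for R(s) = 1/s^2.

One free integrator in L(s): this is a type 1 system.
K_v = lim_{s→0} s·L(s) = 300 / (4·9·16) = 25/48.
e_ss = 1/K_v = 1/(25/48) = 1.92.

1.92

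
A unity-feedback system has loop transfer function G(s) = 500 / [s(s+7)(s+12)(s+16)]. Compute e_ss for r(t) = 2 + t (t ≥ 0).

2.688

One free integrator in G(s): this is a type 1 system. Treating each term separately:
  • 2: tracked with zero error.
  • t: e_ss = 1/K_v with K_v=125/336 → 2.688.
Total e_ss = 2.688.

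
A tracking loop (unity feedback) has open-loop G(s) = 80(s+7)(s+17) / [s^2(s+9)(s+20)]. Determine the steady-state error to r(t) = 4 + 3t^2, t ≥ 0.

27/238

G(s) has two factors of s in the denominator, so the system is type 2. Treating each term separately:
  • 4: tracked with zero error.
  • 3t^2: e_ss = 6/K_a with K_a=476/9 → 27/238.
Total e_ss = 27/238.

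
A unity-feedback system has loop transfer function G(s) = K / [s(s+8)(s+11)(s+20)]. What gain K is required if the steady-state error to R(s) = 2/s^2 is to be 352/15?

150

The open loop has one pole at the origin → type 1 system.
K_v = lim_{s→0} s·G(s) = K / (8·11·20) = (1/1760)·K.
e_ss = 2/K_v = 352/15 ⇒ K_v = 15/176 ⇒ K = (15/176)/(1/1760) = 150.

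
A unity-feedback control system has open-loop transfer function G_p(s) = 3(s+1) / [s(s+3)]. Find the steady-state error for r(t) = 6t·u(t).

One free integrator in G_p(s): this is a type 1 system.
K_v = lim_{s→0} s·G_p(s) = 3·1 / (3) = 1.
e_ss = 6/K_v = 6/1 = 6.

6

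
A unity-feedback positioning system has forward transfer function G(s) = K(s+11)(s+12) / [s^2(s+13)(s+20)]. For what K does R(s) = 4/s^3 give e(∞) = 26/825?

System type = 2 (two poles at s=0).
K_a = lim_{s→0} s^2·G(s) = K·11·12 / (13·20) = (33/65)·K.
e_ss = 4/K_a = 26/825 ⇒ K_a = 1650/13 ⇒ K = (1650/13)/(33/65) = 250.

250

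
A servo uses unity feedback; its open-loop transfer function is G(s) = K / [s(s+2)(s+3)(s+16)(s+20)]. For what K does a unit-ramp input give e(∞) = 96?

G(s) has one factor of s in the denominator, so the system is type 1.
K_v = lim_{s→0} s·G(s) = K / (2·3·16·20) = (1/1920)·K.
e_ss = 1/K_v = 96 ⇒ K_v = 1/96 ⇒ K = (1/96)/(1/1920) = 20.

20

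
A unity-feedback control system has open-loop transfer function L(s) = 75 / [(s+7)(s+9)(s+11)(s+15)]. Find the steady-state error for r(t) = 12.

System type = 0 (no poles at s=0).
K_p = lim_{s→0} L(s) = 75 / (7·9·11·15) = 5/693.
e_ss = 12/(1 + K_p) = 12/(698/693) = 4158/349.

4158/349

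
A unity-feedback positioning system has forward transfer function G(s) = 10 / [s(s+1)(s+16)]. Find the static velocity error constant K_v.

System type = 1 (one pole at s=0).
K_v = lim_{s→0} s·G(s) = 10 / (1·16) = 0.625.

0.625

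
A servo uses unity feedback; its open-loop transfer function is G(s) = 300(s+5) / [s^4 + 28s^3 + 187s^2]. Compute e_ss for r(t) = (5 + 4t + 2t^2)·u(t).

187/375

Factoring s^2 from the denominator leaves a polynomial with constant term 187, so the system is type 2. Treating each term separately:
  • 5: tracked with zero error.
  • 4t: tracked with zero error.
  • 2t^2: e_ss = 4/K_a with K_a=1500/187 → 187/375.
Total e_ss = 187/375.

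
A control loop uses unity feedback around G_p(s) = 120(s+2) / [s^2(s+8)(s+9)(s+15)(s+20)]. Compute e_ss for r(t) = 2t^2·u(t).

360

The open loop has two poles at the origin → type 2 system.
K_a = lim_{s→0} s^2·G_p(s) = 120·2 / (8·9·15·20) = 1/90.
r(t) = 2t^2 gives R(s) = 4/s^3.
e_ss = 4/K_a = 4/(1/90) = 360.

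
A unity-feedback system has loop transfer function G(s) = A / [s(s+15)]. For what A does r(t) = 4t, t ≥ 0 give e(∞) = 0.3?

G(s) has one factor of s in the denominator, so the system is type 1.
K_v = lim_{s→0} s·G(s) = A / (15) = (1/15)·A.
e_ss = 4/K_v = 0.3 ⇒ K_v = 40/3 ⇒ A = (40/3)/(1/15) = 200.

200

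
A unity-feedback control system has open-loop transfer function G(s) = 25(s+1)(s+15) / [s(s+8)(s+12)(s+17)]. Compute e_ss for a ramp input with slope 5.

The open loop has one pole at the origin → type 1 system.
K_v = lim_{s→0} s·G(s) = 25·1·15 / (8·12·17) = 125/544.
e_ss = 5/K_v = 5/(125/544) = 21.76.

21.76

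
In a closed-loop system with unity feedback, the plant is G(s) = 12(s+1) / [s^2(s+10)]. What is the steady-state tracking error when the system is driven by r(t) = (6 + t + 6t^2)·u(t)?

Two free integrators in G(s): this is a type 2 system. Taking each input component in turn:
  • 6: tracked with zero error.
  • t: tracked with zero error.
  • 6t^2: e_ss = 12/K_a with K_a=1.2 → 10.
Total e_ss = 10.

10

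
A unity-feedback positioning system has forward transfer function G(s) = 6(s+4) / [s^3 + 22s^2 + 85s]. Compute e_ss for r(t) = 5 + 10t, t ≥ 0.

425/12

The denominator has no term below 85s — 1 pole at s=0, type 1. By superposition:
  • 5: tracked with zero error.
  • 10t: e_ss = 10/K_v with K_v=24/85 → 425/12.
Total e_ss = 425/12.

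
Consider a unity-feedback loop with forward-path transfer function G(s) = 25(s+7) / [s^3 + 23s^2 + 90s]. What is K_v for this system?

Lowest-order denominator term is 90s, so the open loop has 1 pole at the origin → type 1 system.
K_v = lim_{s→0} s·G(s) = 25·7 / 90 = 35/18.

35/18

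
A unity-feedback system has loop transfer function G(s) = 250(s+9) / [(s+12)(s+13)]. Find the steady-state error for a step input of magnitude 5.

130/401

No free integrators in G(s): this is a type 0 system.
K_p = lim_{s→0} G(s) = 250·9 / (12·13) = 375/26.
e_ss = 5/(1 + K_p) = 5/(401/26) = 130/401.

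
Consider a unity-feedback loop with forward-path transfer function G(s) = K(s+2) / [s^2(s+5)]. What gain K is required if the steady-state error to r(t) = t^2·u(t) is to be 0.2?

25

Two free integrators in G(s): this is a type 2 system.
K_a = lim_{s→0} s^2·G(s) = K·2 / (5) = 0.4·K.
e_ss = 2/K_a = 0.2 ⇒ K_a = 10 ⇒ K = 10/0.4 = 25.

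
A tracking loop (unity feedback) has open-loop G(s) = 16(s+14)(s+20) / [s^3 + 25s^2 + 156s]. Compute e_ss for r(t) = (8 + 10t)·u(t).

39/112

Lowest-order denominator term is 156s, so the open loop has 1 pole at the origin → type 1 system. Taking each input component in turn:
  • 8: tracked with zero error.
  • 10t: e_ss = 10/K_v with K_v=1120/39 → 39/112.
Total e_ss = 39/112.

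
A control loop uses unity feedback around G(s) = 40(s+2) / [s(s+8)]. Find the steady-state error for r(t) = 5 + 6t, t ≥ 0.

0.6

One free integrator in G(s): this is a type 1 system. Treating each term separately:
  • 5: tracked with zero error.
  • 6t: e_ss = 6/K_v with K_v=10 → 0.6.
Total e_ss = 0.6.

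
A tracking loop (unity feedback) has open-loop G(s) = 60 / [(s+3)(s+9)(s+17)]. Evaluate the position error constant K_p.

System type = 0 (no poles at s=0).
K_p = lim_{s→0} G(s) = 60 / (3·9·17) = 20/153.

20/153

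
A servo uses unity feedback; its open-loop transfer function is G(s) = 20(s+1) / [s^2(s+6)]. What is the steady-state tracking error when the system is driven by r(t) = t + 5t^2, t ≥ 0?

Two free integrators in G(s): this is a type 2 system. Treating each term separately:
  • t: tracked with zero error.
  • 5t^2: e_ss = 10/K_a with K_a=10/3 → 3.
Total e_ss = 3.

3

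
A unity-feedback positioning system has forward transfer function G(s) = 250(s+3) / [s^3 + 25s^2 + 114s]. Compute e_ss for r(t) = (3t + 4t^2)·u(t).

infinity

Factoring s from the denominator leaves a polynomial with constant term 114, so the system is type 1. Treating each term separately:
  • 3t: e_ss = 3/K_v with K_v=125/19 → 0.456.
  • 4t^2: a type-1 system cannot track it, e_ss → ∞.
The unbounded component dominates.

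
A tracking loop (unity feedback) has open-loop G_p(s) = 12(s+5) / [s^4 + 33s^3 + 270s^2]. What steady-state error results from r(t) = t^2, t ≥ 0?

Lowest-order denominator term is 270s^2, so the open loop has 2 poles at the origin → type 2 system.
K_a = lim_{s→0} s^2·G_p(s) = 12·5 / 270 = 2/9.
r(t) = t^2 gives R(s) = 2/s^3.
e_ss = 2/K_a = 2/(2/9) = 9.

9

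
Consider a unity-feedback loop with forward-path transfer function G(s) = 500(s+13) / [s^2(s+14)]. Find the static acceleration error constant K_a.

3250/7

G(s) has two factors of s in the denominator, so the system is type 2.
K_a = lim_{s→0} s^2·G(s) = 500·13 / (14) = 3250/7.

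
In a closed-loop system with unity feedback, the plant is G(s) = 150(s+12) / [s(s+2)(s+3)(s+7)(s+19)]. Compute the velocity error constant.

The open loop has one pole at the origin → type 1 system.
K_v = lim_{s→0} s·G(s) = 150·12 / (2·3·7·19) = 300/133.

300/133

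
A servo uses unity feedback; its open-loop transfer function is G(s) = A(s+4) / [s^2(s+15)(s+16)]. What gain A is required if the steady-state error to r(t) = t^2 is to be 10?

12

System type = 2 (two poles at s=0).
K_a = lim_{s→0} s^2·G(s) = A·4 / (15·16) = (1/60)·A.
e_ss = 2/K_a = 10 ⇒ K_a = 0.2 ⇒ A = 0.2/(1/60) = 12.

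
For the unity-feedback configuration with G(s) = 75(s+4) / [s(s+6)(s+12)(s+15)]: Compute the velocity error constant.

One free integrator in G(s): this is a type 1 system.
K_v = lim_{s→0} s·G(s) = 75·4 / (6·12·15) = 5/18.

5/18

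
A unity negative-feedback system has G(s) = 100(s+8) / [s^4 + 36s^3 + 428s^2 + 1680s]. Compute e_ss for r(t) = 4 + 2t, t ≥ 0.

4.2

The denominator has no term below 1680s — 1 pole at s=0, type 1. Treating each term separately:
  • 4: tracked with zero error.
  • 2t: e_ss = 2/K_v with K_v=10/21 → 4.2.
Total e_ss = 4.2.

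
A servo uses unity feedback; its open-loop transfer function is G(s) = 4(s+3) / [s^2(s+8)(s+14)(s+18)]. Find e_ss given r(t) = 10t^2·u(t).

Two free integrators in G(s): this is a type 2 system.
K_a = lim_{s→0} s^2·G(s) = 4·3 / (8·14·18) = 1/168.
r(t) = 10t^2 gives R(s) = 20/s^3.
e_ss = 20/K_a = 20/(1/168) = 3360.

3360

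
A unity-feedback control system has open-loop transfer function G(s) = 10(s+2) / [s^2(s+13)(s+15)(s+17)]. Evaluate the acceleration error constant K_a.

4/663

Two free integrators in G(s): this is a type 2 system.
K_a = lim_{s→0} s^2·G(s) = 10·2 / (13·15·17) = 4/663.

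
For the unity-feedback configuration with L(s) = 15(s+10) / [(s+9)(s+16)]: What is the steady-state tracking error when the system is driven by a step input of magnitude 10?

L(s) has no factors of s in the denominator, so the system is type 0.
K_p = lim_{s→0} L(s) = 15·10 / (9·16) = 25/24.
e_ss = 10/(1 + K_p) = 10/(49/24) = 240/49.

240/49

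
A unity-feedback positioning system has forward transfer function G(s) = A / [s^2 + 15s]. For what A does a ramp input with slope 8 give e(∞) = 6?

20

The denominator has no term below 15s — 1 pole at s=0, type 1.
K_v = lim_{s→0} s·G(s) = A / 15 = (1/15)·A.
e_ss = 8/K_v = 6 ⇒ K_v = 4/3 ⇒ A = (4/3)/(1/15) = 20.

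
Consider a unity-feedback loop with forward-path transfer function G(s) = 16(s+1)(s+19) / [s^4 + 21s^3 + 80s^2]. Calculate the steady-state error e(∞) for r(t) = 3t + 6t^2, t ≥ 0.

Factoring s^2 from the denominator leaves a polynomial with constant term 80, so the system is type 2. Treating each term separately:
  • 3t: tracked with zero error.
  • 6t^2: e_ss = 12/K_a with K_a=3.8 → 60/19.
Total e_ss = 60/19.

60/19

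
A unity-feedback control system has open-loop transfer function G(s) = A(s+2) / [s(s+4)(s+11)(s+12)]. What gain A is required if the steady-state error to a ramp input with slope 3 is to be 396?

The open loop has one pole at the origin → type 1 system.
K_v = lim_{s→0} s·G(s) = A·2 / (4·11·12) = (1/264)·A.
e_ss = 3/K_v = 396 ⇒ K_v = 1/132 ⇒ A = (1/132)/(1/264) = 2.

2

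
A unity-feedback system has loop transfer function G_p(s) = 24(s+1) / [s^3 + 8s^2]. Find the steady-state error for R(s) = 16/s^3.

16/3

Lowest-order denominator term is 8s^2, so the open loop has 2 poles at the origin → type 2 system.
K_a = lim_{s→0} s^2·G_p(s) = 24·1 / 8 = 3.
r(t) = 8t^2 gives R(s) = 16/s^3.
e_ss = 16/K_a = 16/3.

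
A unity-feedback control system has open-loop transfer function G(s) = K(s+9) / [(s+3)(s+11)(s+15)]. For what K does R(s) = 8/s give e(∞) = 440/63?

The open loop has no poles at the origin → type 0 system.
K_p = lim_{s→0} G(s) = K·9 / (3·11·15) = (1/55)·K.
e_ss = 8/(1 + K_p) = 440/63 ⇒ 1 + (1/55)·K = 63/55 ⇒ K = 8.

8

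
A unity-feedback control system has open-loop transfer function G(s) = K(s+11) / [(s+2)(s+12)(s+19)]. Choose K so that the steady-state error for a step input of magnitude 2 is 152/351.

The open loop has no poles at the origin → type 0 system.
K_p = lim_{s→0} G(s) = K·11 / (2·12·19) = (11/456)·K.
e_ss = 2/(1 + K_p) = 152/351 ⇒ 1 + (11/456)·K = 351/76 ⇒ K = 150.

150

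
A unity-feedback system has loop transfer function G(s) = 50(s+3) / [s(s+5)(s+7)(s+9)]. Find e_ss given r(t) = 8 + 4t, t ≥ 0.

8.4

The open loop has one pole at the origin → type 1 system. Treating each term separately:
  • 8: tracked with zero error.
  • 4t: e_ss = 4/K_v with K_v=10/21 → 8.4.
Total e_ss = 8.4.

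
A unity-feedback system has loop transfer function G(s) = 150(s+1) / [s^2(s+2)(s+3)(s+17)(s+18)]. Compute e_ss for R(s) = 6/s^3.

Two free integrators in G(s): this is a type 2 system.
K_a = lim_{s→0} s^2·G(s) = 150·1 / (2·3·17·18) = 25/306.
r(t) = 3t^2 gives R(s) = 6/s^3.
e_ss = 6/K_a = 6/(25/306) = 73.44.

73.44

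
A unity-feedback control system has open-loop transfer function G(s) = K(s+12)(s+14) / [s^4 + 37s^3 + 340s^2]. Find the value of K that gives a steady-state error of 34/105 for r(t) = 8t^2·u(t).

The denominator has no term below 340s^2 — 2 poles at s=0, type 2.
K_a = lim_{s→0} s^2·G(s) = K·12·14 / 340 = (42/85)·K.
e_ss = 16/K_a = 34/105 ⇒ K_a = 840/17 ⇒ K = (840/17)/(42/85) = 100.

100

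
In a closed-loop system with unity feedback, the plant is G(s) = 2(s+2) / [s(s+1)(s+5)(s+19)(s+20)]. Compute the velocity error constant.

1/475

System type = 1 (one pole at s=0).
K_v = lim_{s→0} s·G(s) = 2·2 / (1·5·19·20) = 1/475.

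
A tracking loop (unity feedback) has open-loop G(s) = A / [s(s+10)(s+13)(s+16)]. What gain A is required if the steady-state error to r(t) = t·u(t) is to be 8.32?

G(s) has one factor of s in the denominator, so the system is type 1.
K_v = lim_{s→0} s·G(s) = A / (10·13·16) = (1/2080)·A.
e_ss = 1/K_v = 8.32 ⇒ K_v = 25/208 ⇒ A = (25/208)/(1/2080) = 250.

250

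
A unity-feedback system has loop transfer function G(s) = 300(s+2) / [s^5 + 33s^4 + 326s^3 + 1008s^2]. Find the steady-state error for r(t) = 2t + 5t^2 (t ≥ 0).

Factoring s^2 from the denominator leaves a polynomial with constant term 1008, so the system is type 2. Taking each input component in turn:
  • 2t: tracked with zero error.
  • 5t^2: e_ss = 10/K_a with K_a=25/42 → 16.8.
Total e_ss = 16.8.

16.8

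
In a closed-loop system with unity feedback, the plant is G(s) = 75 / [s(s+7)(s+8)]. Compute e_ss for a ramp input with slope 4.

224/75

G(s) has one factor of s in the denominator, so the system is type 1.
K_v = lim_{s→0} s·G(s) = 75 / (7·8) = 75/56.
e_ss = 4/K_v = 4/(75/56) = 224/75.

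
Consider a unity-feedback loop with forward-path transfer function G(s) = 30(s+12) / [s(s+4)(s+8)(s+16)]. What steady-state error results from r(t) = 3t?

The open loop has one pole at the origin → type 1 system.
K_v = lim_{s→0} s·G(s) = 30·12 / (4·8·16) = 45/64.
e_ss = 3/K_v = 3/(45/64) = 64/15.

64/15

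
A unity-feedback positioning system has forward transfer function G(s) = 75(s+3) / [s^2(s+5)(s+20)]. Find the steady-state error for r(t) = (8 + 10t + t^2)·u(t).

System type = 2 (two poles at s=0). Treating each term separately:
  • 8: tracked with zero error.
  • 10t: tracked with zero error.
  • t^2: e_ss = 2/K_a with K_a=2.25 → 8/9.
Total e_ss = 8/9.

8/9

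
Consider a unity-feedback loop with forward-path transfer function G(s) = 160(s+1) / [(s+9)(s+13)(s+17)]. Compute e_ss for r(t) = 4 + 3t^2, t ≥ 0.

infinity

G(s) has no factors of s in the denominator, so the system is type 0. Treating each term separately:
  • 4: e_ss = 4/(1+K_p) with K_p=160/1989 → 7956/2149.
  • 3t^2: a type-0 system cannot track it, e_ss → ∞.
The unbounded component dominates.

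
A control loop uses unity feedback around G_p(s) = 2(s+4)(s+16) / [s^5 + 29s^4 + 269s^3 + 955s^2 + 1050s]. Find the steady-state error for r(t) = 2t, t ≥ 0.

Factoring s from the denominator leaves a polynomial with constant term 1050, so the system is type 1.
K_v = lim_{s→0} s·G_p(s) = 2·4·16 / 1050 = 64/525.
e_ss = 2/K_v = 2/(64/525) = 525/32.

525/32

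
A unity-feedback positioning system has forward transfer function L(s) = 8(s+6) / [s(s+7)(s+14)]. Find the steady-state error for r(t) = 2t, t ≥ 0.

49/12

System type = 1 (one pole at s=0).
K_v = lim_{s→0} s·L(s) = 8·6 / (7·14) = 24/49.
e_ss = 2/K_v = 2/(24/49) = 49/12.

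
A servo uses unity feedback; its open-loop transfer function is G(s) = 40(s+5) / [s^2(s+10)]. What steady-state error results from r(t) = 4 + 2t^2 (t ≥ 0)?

0.2

The open loop has two poles at the origin → type 2 system. Taking each input component in turn:
  • 4: tracked with zero error.
  • 2t^2: e_ss = 4/K_a with K_a=20 → 0.2.
Total e_ss = 0.2.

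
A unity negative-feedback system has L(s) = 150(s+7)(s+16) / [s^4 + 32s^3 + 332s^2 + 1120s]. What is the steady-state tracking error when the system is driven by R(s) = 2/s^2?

The denominator has no term below 1120s — 1 pole at s=0, type 1.
K_v = lim_{s→0} s·L(s) = 150·7·16 / 1120 = 15.
e_ss = 2/K_v = 2/15.

2/15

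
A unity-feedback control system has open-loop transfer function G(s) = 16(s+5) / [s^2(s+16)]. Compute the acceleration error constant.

G(s) has two factors of s in the denominator, so the system is type 2.
K_a = lim_{s→0} s^2·G(s) = 16·5 / (16) = 5.

5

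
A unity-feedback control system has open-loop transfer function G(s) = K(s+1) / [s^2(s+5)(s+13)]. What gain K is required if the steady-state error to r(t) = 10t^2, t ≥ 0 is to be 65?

20

G(s) has two factors of s in the denominator, so the system is type 2.
K_a = lim_{s→0} s^2·G(s) = K·1 / (5·13) = (1/65)·K.
e_ss = 20/K_a = 65 ⇒ K_a = 4/13 ⇒ K = (4/13)/(1/65) = 20.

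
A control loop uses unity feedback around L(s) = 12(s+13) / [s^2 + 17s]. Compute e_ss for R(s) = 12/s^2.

The denominator has no term below 17s — 1 pole at s=0, type 1.
K_v = lim_{s→0} s·L(s) = 12·13 / 17 = 156/17.
e_ss = 12/K_v = 12/(156/17) = 17/13.

17/13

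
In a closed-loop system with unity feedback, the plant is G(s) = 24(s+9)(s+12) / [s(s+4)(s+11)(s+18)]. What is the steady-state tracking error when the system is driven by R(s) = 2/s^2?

The open loop has one pole at the origin → type 1 system.
K_v = lim_{s→0} s·G(s) = 24·9·12 / (4·11·18) = 36/11.
e_ss = 2/K_v = 2/(36/11) = 11/18.

11/18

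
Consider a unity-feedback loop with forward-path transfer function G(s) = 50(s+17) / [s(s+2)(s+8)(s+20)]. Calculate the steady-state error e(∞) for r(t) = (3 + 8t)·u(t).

One free integrator in G(s): this is a type 1 system. Treating each term separately:
  • 3: tracked with zero error.
  • 8t: e_ss = 8/K_v with K_v=85/32 → 256/85.
Total e_ss = 256/85.

256/85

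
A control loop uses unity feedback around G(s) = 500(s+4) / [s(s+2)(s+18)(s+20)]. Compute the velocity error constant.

System type = 1 (one pole at s=0).
K_v = lim_{s→0} s·G(s) = 500·4 / (2·18·20) = 25/9.

25/9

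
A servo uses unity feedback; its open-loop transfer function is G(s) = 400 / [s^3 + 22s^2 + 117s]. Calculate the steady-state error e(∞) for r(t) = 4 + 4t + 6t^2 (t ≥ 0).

The denominator has no term below 117s — 1 pole at s=0, type 1. Taking each input component in turn:
  • 4: tracked with zero error.
  • 4t: e_ss = 4/K_v with K_v=400/117 → 1.17.
  • 6t^2: a type-1 system cannot track it, e_ss → ∞.
The unbounded component dominates.

infinity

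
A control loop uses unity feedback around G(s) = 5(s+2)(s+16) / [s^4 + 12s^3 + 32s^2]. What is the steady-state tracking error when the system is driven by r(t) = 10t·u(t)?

0

The denominator has no term below 32s^2 — 2 poles at s=0, type 2.
A type-2 system has K_v = ∞, so it tracks a ramp input with zero steady-state error.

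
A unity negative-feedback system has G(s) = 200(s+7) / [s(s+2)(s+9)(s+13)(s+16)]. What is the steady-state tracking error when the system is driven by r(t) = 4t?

The open loop has one pole at the origin → type 1 system.
K_v = lim_{s→0} s·G(s) = 200·7 / (2·9·13·16) = 175/468.
e_ss = 4/K_v = 4/(175/468) = 1872/175.

1872/175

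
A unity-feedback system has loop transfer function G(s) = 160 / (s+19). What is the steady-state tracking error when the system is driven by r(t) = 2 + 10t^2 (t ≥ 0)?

System type = 0 (no poles at s=0). By superposition:
  • 2: e_ss = 2/(1+K_p) with K_p=160/19 → 38/179.
  • 10t^2: a type-0 system cannot track it, e_ss → ∞.
The unbounded component dominates.

infinity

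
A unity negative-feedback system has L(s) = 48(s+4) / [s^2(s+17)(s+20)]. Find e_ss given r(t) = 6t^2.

21.25

System type = 2 (two poles at s=0).
K_a = lim_{s→0} s^2·L(s) = 48·4 / (17·20) = 48/85.
r(t) = 6t^2 gives R(s) = 12/s^3.
e_ss = 12/K_a = 12/(48/85) = 21.25.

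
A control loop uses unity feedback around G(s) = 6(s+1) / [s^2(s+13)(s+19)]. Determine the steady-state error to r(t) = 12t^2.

System type = 2 (two poles at s=0).
K_a = lim_{s→0} s^2·G(s) = 6·1 / (13·19) = 6/247.
r(t) = 12t^2 gives R(s) = 24/s^3.
e_ss = 24/K_a = 24/(6/247) = 988.

988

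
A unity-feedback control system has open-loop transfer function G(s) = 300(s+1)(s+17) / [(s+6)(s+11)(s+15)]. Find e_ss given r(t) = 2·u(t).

The open loop has no poles at the origin → type 0 system.
K_p = lim_{s→0} G(s) = 300·1·17 / (6·11·15) = 170/33.
e_ss = 2/(1 + K_p) = 2/(203/33) = 66/203.

66/203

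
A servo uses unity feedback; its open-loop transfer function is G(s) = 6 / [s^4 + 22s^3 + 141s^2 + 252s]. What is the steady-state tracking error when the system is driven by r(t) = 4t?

168

Lowest-order denominator term is 252s, so the open loop has 1 pole at the origin → type 1 system.
K_v = lim_{s→0} s·G(s) = 6 / 252 = 1/42.
e_ss = 4/K_v = 4/(1/42) = 168.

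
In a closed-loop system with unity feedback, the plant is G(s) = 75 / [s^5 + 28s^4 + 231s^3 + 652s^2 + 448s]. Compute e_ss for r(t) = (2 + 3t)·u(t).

Factoring s from the denominator leaves a polynomial with constant term 448, so the system is type 1. Taking each input component in turn:
  • 2: tracked with zero error.
  • 3t: e_ss = 3/K_v with K_v=75/448 → 17.92.
Total e_ss = 17.92.

17.92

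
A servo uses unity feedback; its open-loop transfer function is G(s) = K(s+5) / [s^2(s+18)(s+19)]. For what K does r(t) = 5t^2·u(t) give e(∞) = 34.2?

System type = 2 (two poles at s=0).
K_a = lim_{s→0} s^2·G(s) = K·5 / (18·19) = (5/342)·K.
e_ss = 10/K_a = 34.2 ⇒ K_a = 50/171 ⇒ K = (50/171)/(5/342) = 20.

20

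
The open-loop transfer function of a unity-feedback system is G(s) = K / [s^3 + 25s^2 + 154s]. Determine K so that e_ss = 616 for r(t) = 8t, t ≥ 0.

Lowest-order denominator term is 154s, so the open loop has 1 pole at the origin → type 1 system.
K_v = lim_{s→0} s·G(s) = K / 154 = (1/154)·K.
e_ss = 8/K_v = 616 ⇒ K_v = 1/77 ⇒ K = (1/77)/(1/154) = 2.

2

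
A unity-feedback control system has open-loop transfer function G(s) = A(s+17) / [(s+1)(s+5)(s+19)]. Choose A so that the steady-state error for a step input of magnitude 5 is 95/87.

No free integrators in G(s): this is a type 0 system.
K_p = lim_{s→0} G(s) = A·17 / (1·5·19) = (17/95)·A.
e_ss = 5/(1 + K_p) = 95/87 ⇒ 1 + (17/95)·A = 87/19 ⇒ A = 20.

20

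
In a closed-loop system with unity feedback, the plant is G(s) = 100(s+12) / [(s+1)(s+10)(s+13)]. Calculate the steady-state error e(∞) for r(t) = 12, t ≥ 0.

The open loop has no poles at the origin → type 0 system.
K_p = lim_{s→0} G(s) = 100·12 / (1·10·13) = 120/13.
e_ss = 12/(1 + K_p) = 12/(133/13) = 156/133.

156/133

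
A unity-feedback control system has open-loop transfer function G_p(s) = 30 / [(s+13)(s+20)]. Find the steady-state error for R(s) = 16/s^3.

The open loop has no poles at the origin → type 0 system.
K_a = lim_{s→0} s^2·G_p(s) = 0; the steady-state error to this parabolic input grows without bound.

infinity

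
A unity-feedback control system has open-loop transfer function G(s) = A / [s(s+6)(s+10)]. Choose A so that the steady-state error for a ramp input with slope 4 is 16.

The open loop has one pole at the origin → type 1 system.
K_v = lim_{s→0} s·G(s) = A / (6·10) = (1/60)·A.
e_ss = 4/K_v = 16 ⇒ K_v = 0.25 ⇒ A = 0.25/(1/60) = 15.

15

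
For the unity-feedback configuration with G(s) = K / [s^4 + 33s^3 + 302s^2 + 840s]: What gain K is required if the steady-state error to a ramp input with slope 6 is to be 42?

120

Factoring s from the denominator leaves a polynomial with constant term 840, so the system is type 1.
K_v = lim_{s→0} s·G(s) = K / 840 = (1/840)·K.
e_ss = 6/K_v = 42 ⇒ K_v = 1/7 ⇒ K = (1/7)/(1/840) = 120.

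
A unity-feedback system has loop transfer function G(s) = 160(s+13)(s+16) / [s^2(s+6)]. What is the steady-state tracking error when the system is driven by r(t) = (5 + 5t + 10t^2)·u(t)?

3/832

System type = 2 (two poles at s=0). Treating each term separately:
  • 5: tracked with zero error.
  • 5t: tracked with zero error.
  • 10t^2: e_ss = 20/K_a with K_a=16640/3 → 3/832.
Total e_ss = 3/832.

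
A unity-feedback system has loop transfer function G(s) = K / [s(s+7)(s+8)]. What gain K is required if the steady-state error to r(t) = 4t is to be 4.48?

One free integrator in G(s): this is a type 1 system.
K_v = lim_{s→0} s·G(s) = K / (7·8) = (1/56)·K.
e_ss = 4/K_v = 4.48 ⇒ K_v = 25/28 ⇒ K = (25/28)/(1/56) = 50.

50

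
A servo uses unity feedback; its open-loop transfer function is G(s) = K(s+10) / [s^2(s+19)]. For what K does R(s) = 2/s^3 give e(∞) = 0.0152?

250

G(s) has two factors of s in the denominator, so the system is type 2.
K_a = lim_{s→0} s^2·G(s) = K·10 / (19) = (10/19)·K.
e_ss = 2/K_a = 0.0152 ⇒ K_a = 2500/19 ⇒ K = (2500/19)/(10/19) = 250.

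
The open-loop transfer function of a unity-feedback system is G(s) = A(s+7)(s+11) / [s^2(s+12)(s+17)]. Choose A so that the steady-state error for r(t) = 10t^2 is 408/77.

10

System type = 2 (two poles at s=0).
K_a = lim_{s→0} s^2·G(s) = A·7·11 / (12·17) = (77/204)·A.
e_ss = 20/K_a = 408/77 ⇒ K_a = 385/102 ⇒ A = (385/102)/(77/204) = 10.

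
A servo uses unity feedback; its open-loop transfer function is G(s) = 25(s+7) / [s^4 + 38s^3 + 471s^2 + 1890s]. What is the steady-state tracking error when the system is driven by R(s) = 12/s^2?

Factoring s from the denominator leaves a polynomial with constant term 1890, so the system is type 1.
K_v = lim_{s→0} s·G(s) = 25·7 / 1890 = 5/54.
e_ss = 12/K_v = 12/(5/54) = 129.6.

129.6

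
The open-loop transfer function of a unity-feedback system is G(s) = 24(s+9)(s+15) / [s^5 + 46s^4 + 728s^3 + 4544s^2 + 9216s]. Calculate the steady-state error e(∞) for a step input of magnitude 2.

Lowest-order denominator term is 9216s, so the open loop has 1 pole at the origin → type 1 system.
K_p = ∞ for a type-1 system; e_ss to a step is zero.

0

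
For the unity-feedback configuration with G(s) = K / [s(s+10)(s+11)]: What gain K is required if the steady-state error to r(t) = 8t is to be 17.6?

50

The open loop has one pole at the origin → type 1 system.
K_v = lim_{s→0} s·G(s) = K / (10·11) = (1/110)·K.
e_ss = 8/K_v = 17.6 ⇒ K_v = 5/11 ⇒ K = (5/11)/(1/110) = 50.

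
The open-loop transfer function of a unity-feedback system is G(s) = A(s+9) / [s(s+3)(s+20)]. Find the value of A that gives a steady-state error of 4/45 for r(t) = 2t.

G(s) has one factor of s in the denominator, so the system is type 1.
K_v = lim_{s→0} s·G(s) = A·9 / (3·20) = 0.15·A.
e_ss = 2/K_v = 4/45 ⇒ K_v = 22.5 ⇒ A = 22.5/0.15 = 150.

150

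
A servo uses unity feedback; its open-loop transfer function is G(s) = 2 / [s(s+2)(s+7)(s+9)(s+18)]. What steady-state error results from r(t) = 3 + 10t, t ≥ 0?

The open loop has one pole at the origin → type 1 system. By superposition:
  • 3: tracked with zero error.
  • 10t: e_ss = 10/K_v with K_v=1/1134 → 11340.
Total e_ss = 11340.

11340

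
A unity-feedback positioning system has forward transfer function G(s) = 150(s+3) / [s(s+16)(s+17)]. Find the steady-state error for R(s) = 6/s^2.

272/75

System type = 1 (one pole at s=0).
K_v = lim_{s→0} s·G(s) = 150·3 / (16·17) = 225/136.
e_ss = 6/K_v = 6/(225/136) = 272/75.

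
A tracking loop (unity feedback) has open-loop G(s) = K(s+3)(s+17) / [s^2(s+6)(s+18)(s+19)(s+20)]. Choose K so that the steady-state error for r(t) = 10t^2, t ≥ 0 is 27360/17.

10

G(s) has two factors of s in the denominator, so the system is type 2.
K_a = lim_{s→0} s^2·G(s) = K·3·17 / (6·18·19·20) = (17/13680)·K.
e_ss = 20/K_a = 27360/17 ⇒ K_a = 17/1368 ⇒ K = (17/1368)/(17/13680) = 10.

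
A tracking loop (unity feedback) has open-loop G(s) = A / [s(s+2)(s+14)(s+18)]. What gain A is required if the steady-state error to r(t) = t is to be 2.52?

System type = 1 (one pole at s=0).
K_v = lim_{s→0} s·G(s) = A / (2·14·18) = (1/504)·A.
e_ss = 1/K_v = 2.52 ⇒ K_v = 25/63 ⇒ A = (25/63)/(1/504) = 200.

200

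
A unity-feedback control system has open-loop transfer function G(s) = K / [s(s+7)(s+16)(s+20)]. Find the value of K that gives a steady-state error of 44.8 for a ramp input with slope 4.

200

One free integrator in G(s): this is a type 1 system.
K_v = lim_{s→0} s·G(s) = K / (7·16·20) = (1/2240)·K.
e_ss = 4/K_v = 44.8 ⇒ K_v = 5/56 ⇒ K = (5/56)/(1/2240) = 200.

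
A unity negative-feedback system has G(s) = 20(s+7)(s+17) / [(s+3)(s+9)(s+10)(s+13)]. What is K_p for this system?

System type = 0 (no poles at s=0).
K_p = lim_{s→0} G(s) = 20·7·17 / (3·9·10·13) = 238/351.

238/351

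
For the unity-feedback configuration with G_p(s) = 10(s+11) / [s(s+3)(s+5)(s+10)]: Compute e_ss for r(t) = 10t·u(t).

G_p(s) has one factor of s in the denominator, so the system is type 1.
K_v = lim_{s→0} s·G_p(s) = 10·11 / (3·5·10) = 11/15.
e_ss = 10/K_v = 10/(11/15) = 150/11.

150/11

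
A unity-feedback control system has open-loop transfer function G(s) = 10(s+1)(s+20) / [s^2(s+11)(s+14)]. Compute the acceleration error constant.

100/77

System type = 2 (two poles at s=0).
K_a = lim_{s→0} s^2·G(s) = 10·1·20 / (11·14) = 100/77.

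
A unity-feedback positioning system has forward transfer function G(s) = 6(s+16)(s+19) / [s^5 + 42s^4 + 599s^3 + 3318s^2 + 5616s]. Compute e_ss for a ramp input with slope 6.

Factoring s from the denominator leaves a polynomial with constant term 5616, so the system is type 1.
K_v = lim_{s→0} s·G(s) = 6·16·19 / 5616 = 38/117.
e_ss = 6/K_v = 6/(38/117) = 351/19.

351/19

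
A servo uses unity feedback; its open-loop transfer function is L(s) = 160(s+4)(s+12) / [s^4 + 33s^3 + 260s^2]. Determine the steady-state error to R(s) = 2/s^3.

Factoring s^2 from the denominator leaves a polynomial with constant term 260, so the system is type 2.
K_a = lim_{s→0} s^2·L(s) = 160·4·12 / 260 = 384/13.
r(t) = t^2 gives R(s) = 2/s^3.
e_ss = 2/K_a = 2/(384/13) = 13/192.

13/192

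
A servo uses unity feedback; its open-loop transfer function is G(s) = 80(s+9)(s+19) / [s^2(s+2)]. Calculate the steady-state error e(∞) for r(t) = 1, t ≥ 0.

Two free integrators in G(s): this is a type 2 system.
A type-2 system has K_p = ∞, so it tracks a step input with zero steady-state error.

0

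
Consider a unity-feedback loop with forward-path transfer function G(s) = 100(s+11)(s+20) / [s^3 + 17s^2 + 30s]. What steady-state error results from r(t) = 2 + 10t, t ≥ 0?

Factoring s from the denominator leaves a polynomial with constant term 30, so the system is type 1. By superposition:
  • 2: tracked with zero error.
  • 10t: e_ss = 10/K_v with K_v=2200/3 → 3/220.
Total e_ss = 3/220.

3/220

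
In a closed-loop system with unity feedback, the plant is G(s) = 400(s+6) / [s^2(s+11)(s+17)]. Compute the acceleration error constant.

2400/187

The open loop has two poles at the origin → type 2 system.
K_a = lim_{s→0} s^2·G(s) = 400·6 / (11·17) = 2400/187.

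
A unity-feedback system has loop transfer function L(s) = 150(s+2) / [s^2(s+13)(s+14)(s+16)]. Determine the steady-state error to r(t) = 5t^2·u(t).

System type = 2 (two poles at s=0).
K_a = lim_{s→0} s^2·L(s) = 150·2 / (13·14·16) = 75/728.
r(t) = 5t^2 gives R(s) = 10/s^3.
e_ss = 10/K_a = 10/(75/728) = 1456/15.

1456/15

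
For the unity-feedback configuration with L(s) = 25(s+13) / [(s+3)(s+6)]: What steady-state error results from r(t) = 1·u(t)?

18/343

No free integrators in L(s): this is a type 0 system.
K_p = lim_{s→0} L(s) = 25·13 / (3·6) = 325/18.
e_ss = 1/(1 + K_p) = 1/(343/18) = 18/343.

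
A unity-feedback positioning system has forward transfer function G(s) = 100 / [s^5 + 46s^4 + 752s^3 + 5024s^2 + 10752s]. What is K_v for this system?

Factoring s from the denominator leaves a polynomial with constant term 10752, so the system is type 1.
K_v = lim_{s→0} s·G(s) = 100 / 10752 = 25/2688.

25/2688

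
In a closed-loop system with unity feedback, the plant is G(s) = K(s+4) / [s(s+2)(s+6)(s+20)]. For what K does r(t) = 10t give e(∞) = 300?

G(s) has one factor of s in the denominator, so the system is type 1.
K_v = lim_{s→0} s·G(s) = K·4 / (2·6·20) = (1/60)·K.
e_ss = 10/K_v = 300 ⇒ K_v = 1/30 ⇒ K = (1/30)/(1/60) = 2.

2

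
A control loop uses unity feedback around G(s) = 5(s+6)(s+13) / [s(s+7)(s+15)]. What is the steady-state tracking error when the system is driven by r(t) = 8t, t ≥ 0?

28/13

System type = 1 (one pole at s=0).
K_v = lim_{s→0} s·G(s) = 5·6·13 / (7·15) = 26/7.
e_ss = 8/K_v = 8/(26/7) = 28/13.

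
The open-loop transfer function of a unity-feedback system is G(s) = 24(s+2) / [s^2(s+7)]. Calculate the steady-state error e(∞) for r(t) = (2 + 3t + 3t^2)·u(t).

G(s) has two factors of s in the denominator, so the system is type 2. Taking each input component in turn:
  • 2: tracked with zero error.
  • 3t: tracked with zero error.
  • 3t^2: e_ss = 6/K_a with K_a=48/7 → 0.875.
Total e_ss = 0.875.

0.875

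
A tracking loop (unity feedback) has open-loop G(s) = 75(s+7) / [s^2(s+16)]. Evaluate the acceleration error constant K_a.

32.8125

Two free integrators in G(s): this is a type 2 system.
K_a = lim_{s→0} s^2·G(s) = 75·7 / (16) = 32.8125.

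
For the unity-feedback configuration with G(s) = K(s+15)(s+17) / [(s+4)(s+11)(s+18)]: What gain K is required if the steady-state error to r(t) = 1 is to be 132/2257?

50

The open loop has no poles at the origin → type 0 system.
K_p = lim_{s→0} G(s) = K·15·17 / (4·11·18) = (85/264)·K.
e_ss = 1/(1 + K_p) = 132/2257 ⇒ 1 + (85/264)·K = 2257/132 ⇒ K = 50.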